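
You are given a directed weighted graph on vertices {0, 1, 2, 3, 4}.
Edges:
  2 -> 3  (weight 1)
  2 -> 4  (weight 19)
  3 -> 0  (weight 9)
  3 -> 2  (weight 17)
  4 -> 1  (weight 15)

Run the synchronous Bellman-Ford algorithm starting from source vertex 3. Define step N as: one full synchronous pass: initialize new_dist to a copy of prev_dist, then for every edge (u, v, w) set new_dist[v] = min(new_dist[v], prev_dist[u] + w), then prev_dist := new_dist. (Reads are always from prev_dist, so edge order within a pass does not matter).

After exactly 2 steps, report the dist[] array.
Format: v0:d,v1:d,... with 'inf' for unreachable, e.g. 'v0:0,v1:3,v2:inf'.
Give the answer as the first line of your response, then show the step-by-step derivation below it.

v0:9,v1:inf,v2:17,v3:0,v4:36

step 1: dist = v0:9,v1:inf,v2:17,v3:0,v4:inf
step 2: dist = v0:9,v1:inf,v2:17,v3:0,v4:36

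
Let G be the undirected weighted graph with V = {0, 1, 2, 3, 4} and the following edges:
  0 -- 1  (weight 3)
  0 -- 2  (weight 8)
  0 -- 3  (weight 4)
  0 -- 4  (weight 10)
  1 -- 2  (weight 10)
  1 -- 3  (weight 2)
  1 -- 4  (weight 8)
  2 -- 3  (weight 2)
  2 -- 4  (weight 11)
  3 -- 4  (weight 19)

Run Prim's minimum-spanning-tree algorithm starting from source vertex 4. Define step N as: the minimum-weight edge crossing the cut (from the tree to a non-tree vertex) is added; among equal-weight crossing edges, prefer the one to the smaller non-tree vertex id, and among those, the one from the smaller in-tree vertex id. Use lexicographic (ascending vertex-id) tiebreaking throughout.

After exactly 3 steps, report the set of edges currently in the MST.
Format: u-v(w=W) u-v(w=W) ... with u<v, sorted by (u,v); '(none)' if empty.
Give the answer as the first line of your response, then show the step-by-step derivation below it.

1-3(w=2) 1-4(w=8) 2-3(w=2)

step 1: add edge 1-4 (w=8); MST = {1-4(w=8)}
step 2: add edge 1-3 (w=2); MST = {1-3(w=2) 1-4(w=8)}
step 3: add edge 2-3 (w=2); MST = {1-3(w=2) 1-4(w=8) 2-3(w=2)}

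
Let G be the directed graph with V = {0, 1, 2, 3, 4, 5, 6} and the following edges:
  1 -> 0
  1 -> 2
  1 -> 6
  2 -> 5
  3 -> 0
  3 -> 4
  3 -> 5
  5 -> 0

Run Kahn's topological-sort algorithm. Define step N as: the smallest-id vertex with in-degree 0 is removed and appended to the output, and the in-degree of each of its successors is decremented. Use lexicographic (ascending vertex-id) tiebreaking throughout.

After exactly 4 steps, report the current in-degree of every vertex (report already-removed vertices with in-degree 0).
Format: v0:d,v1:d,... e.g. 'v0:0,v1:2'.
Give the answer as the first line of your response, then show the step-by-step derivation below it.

v0:1,v1:0,v2:0,v3:0,v4:0,v5:0,v6:0

step 1: output 1; order=[1]; indeg=(2,0,0,0,1,2,0)
step 2: output 2; order=[1,2]; indeg=(2,0,0,0,1,1,0)
step 3: output 3; order=[1,2,3]; indeg=(1,0,0,0,0,0,0)
step 4: output 4; order=[1,2,3,4]; indeg=(1,0,0,0,0,0,0)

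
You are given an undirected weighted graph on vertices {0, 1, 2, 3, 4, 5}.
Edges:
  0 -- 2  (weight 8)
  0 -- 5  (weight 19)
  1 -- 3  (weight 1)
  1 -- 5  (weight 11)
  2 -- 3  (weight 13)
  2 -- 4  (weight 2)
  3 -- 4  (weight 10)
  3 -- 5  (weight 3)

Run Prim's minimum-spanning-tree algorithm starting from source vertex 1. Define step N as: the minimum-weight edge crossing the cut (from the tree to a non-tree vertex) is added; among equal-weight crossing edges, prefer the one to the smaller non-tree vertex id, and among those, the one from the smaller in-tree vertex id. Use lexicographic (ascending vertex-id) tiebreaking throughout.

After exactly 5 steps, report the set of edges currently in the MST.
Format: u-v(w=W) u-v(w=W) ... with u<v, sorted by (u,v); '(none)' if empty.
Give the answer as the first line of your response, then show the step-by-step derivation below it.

0-2(w=8) 1-3(w=1) 2-4(w=2) 3-4(w=10) 3-5(w=3)

step 1: add edge 1-3 (w=1); MST = {1-3(w=1)}
step 2: add edge 3-5 (w=3); MST = {1-3(w=1) 3-5(w=3)}
step 3: add edge 3-4 (w=10); MST = {1-3(w=1) 3-4(w=10) 3-5(w=3)}
step 4: add edge 2-4 (w=2); MST = {1-3(w=1) 2-4(w=2) 3-4(w=10) 3-5(w=3)}
step 5: add edge 0-2 (w=8); MST = {0-2(w=8) 1-3(w=1) 2-4(w=2) 3-4(w=10) 3-5(w=3)}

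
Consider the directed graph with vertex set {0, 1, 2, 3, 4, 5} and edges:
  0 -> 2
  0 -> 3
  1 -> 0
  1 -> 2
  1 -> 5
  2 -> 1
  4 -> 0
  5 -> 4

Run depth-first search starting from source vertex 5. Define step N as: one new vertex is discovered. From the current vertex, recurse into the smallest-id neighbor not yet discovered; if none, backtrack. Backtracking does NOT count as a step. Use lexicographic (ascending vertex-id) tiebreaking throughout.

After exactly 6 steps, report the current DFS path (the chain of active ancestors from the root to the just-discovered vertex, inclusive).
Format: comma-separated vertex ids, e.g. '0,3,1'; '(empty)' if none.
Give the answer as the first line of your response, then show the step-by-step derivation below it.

5,4,0,3

step 1: discover 5; path=5; order=5
step 2: discover 4; path=5>4; order=5,4
step 3: discover 0; path=5>4>0; order=5,4,0
step 4: discover 2; path=5>4>0>2; order=5,4,0,2
step 5: discover 1; path=5>4>0>2>1; order=5,4,0,2,1
step 6: discover 3; path=5>4>0>3; order=5,4,0,2,1,3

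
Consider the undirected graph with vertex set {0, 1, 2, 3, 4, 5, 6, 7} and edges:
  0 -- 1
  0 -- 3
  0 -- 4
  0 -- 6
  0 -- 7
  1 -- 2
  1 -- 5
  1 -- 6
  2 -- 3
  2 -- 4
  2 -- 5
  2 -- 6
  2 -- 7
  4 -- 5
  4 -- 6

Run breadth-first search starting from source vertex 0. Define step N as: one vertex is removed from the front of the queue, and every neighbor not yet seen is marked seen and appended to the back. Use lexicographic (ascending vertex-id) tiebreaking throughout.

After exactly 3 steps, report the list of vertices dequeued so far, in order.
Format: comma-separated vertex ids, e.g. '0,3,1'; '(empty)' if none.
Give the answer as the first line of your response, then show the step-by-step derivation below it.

0,1,3

step 1: dequeue 0; queue=[1,3,4,6,7]; order=0
step 2: dequeue 1; queue=[3,4,6,7,2,5]; order=0,1
step 3: dequeue 3; queue=[4,6,7,2,5]; order=0,1,3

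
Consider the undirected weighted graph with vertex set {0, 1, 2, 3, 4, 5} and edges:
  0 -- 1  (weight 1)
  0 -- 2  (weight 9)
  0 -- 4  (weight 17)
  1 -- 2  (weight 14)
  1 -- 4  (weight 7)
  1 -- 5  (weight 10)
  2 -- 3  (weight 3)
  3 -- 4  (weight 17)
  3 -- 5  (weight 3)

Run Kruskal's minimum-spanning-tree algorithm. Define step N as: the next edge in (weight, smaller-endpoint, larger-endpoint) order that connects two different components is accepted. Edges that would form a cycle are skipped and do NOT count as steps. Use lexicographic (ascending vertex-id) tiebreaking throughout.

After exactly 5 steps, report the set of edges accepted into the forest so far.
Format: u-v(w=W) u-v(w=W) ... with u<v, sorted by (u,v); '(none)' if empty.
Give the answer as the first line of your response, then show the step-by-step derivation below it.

0-1(w=1) 0-2(w=9) 1-4(w=7) 2-3(w=3) 3-5(w=3)

step 1: add edge 0-1 (w=1); MST = {0-1(w=1)}
step 2: add edge 2-3 (w=3); MST = {0-1(w=1) 2-3(w=3)}
step 3: add edge 3-5 (w=3); MST = {0-1(w=1) 2-3(w=3) 3-5(w=3)}
step 4: add edge 1-4 (w=7); MST = {0-1(w=1) 1-4(w=7) 2-3(w=3) 3-5(w=3)}
step 5: add edge 0-2 (w=9); MST = {0-1(w=1) 0-2(w=9) 1-4(w=7) 2-3(w=3) 3-5(w=3)}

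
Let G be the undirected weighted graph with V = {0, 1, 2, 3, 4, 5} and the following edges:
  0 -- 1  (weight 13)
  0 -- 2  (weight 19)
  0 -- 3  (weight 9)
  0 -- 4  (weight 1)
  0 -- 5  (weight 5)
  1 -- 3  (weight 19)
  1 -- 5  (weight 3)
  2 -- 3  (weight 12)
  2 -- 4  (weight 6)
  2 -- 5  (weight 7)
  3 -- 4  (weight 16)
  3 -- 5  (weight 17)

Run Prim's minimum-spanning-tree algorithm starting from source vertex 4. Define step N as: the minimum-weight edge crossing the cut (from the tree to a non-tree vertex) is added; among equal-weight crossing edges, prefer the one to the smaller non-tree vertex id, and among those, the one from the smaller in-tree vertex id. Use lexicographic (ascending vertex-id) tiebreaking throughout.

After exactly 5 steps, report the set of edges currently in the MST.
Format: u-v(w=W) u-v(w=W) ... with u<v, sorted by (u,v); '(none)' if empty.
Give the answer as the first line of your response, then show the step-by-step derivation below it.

0-3(w=9) 0-4(w=1) 0-5(w=5) 1-5(w=3) 2-4(w=6)

step 1: add edge 0-4 (w=1); MST = {0-4(w=1)}
step 2: add edge 0-5 (w=5); MST = {0-4(w=1) 0-5(w=5)}
step 3: add edge 1-5 (w=3); MST = {0-4(w=1) 0-5(w=5) 1-5(w=3)}
step 4: add edge 2-4 (w=6); MST = {0-4(w=1) 0-5(w=5) 1-5(w=3) 2-4(w=6)}
step 5: add edge 0-3 (w=9); MST = {0-3(w=9) 0-4(w=1) 0-5(w=5) 1-5(w=3) 2-4(w=6)}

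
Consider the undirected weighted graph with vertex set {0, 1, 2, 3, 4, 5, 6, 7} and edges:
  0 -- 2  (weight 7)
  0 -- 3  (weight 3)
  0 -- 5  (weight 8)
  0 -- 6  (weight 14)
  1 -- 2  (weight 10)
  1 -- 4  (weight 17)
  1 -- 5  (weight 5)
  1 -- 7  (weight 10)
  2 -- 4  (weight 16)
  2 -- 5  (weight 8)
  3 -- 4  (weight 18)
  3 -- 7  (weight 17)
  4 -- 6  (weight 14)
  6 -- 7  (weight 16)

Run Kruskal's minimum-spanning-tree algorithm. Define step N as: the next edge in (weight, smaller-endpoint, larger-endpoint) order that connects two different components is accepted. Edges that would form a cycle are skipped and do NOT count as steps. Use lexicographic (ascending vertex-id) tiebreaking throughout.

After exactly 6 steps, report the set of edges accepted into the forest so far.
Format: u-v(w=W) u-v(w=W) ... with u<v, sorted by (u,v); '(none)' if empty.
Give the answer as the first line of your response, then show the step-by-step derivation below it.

0-2(w=7) 0-3(w=3) 0-5(w=8) 0-6(w=14) 1-5(w=5) 1-7(w=10)

step 1: add edge 0-3 (w=3); MST = {0-3(w=3)}
step 2: add edge 1-5 (w=5); MST = {0-3(w=3) 1-5(w=5)}
step 3: add edge 0-2 (w=7); MST = {0-2(w=7) 0-3(w=3) 1-5(w=5)}
step 4: add edge 0-5 (w=8); MST = {0-2(w=7) 0-3(w=3) 0-5(w=8) 1-5(w=5)}
step 5: add edge 1-7 (w=10); MST = {0-2(w=7) 0-3(w=3) 0-5(w=8) 1-5(w=5) 1-7(w=10)}
step 6: add edge 0-6 (w=14); MST = {0-2(w=7) 0-3(w=3) 0-5(w=8) 0-6(w=14) 1-5(w=5) 1-7(w=10)}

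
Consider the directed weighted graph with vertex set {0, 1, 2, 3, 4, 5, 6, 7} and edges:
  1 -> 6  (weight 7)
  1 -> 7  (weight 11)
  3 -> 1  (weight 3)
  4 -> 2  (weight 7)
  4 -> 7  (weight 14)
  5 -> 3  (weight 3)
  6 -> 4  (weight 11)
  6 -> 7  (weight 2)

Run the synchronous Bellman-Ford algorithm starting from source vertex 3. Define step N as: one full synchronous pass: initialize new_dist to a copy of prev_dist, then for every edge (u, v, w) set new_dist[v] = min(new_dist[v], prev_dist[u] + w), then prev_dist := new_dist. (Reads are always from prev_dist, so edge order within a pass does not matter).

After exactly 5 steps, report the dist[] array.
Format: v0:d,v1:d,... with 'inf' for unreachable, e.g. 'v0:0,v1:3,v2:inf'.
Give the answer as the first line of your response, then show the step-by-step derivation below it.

v0:inf,v1:3,v2:28,v3:0,v4:21,v5:inf,v6:10,v7:12

step 1: dist = v0:inf,v1:3,v2:inf,v3:0,v4:inf,v5:inf,v6:inf,v7:inf
step 2: dist = v0:inf,v1:3,v2:inf,v3:0,v4:inf,v5:inf,v6:10,v7:14
step 3: dist = v0:inf,v1:3,v2:inf,v3:0,v4:21,v5:inf,v6:10,v7:12
step 4: dist = v0:inf,v1:3,v2:28,v3:0,v4:21,v5:inf,v6:10,v7:12
step 5: dist = v0:inf,v1:3,v2:28,v3:0,v4:21,v5:inf,v6:10,v7:12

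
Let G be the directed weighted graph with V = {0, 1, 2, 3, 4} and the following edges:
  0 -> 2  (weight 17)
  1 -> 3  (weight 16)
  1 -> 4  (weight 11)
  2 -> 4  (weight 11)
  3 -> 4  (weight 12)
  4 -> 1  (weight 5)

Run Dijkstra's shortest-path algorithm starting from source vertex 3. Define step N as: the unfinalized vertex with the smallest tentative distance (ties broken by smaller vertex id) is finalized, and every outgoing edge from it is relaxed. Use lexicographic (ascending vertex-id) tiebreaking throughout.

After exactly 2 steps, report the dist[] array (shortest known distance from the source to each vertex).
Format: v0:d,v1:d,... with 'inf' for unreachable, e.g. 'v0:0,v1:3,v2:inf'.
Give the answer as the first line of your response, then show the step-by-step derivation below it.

v0:inf,v1:17,v2:inf,v3:0,v4:12

step 1: dist = v0:inf,v1:inf,v2:inf,v3:0,v4:12
step 2: dist = v0:inf,v1:17,v2:inf,v3:0,v4:12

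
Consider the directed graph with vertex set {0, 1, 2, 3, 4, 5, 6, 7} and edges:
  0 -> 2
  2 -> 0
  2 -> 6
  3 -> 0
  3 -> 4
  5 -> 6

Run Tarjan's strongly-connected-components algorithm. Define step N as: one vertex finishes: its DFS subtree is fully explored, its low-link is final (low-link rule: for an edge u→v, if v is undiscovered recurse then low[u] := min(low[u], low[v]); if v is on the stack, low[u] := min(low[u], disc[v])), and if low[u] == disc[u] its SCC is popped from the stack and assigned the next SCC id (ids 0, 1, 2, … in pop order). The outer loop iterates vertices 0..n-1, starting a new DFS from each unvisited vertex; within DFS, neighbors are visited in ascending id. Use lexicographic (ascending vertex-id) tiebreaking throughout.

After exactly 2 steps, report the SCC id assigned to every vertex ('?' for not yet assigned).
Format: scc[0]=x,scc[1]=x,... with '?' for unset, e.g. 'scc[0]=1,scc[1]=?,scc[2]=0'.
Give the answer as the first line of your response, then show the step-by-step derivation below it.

scc[0]=?,scc[1]=?,scc[2]=?,scc[3]=?,scc[4]=?,scc[5]=?,scc[6]=0,scc[7]=?

step 1: low=(low[0]=0,low[1]=?,low[2]=0,low[3]=?,low[4]=?,low[5]=?,low[6]=2,low[7]=?); scc=(scc[0]=?,scc[1]=?,scc[2]=?,scc[3]=?,scc[4]=?,scc[5]=?,scc[6]=0,scc[7]=?)
step 2: low=(low[0]=0,low[1]=?,low[2]=0,low[3]=?,low[4]=?,low[5]=?,low[6]=2,low[7]=?); scc=(scc[0]=?,scc[1]=?,scc[2]=?,scc[3]=?,scc[4]=?,scc[5]=?,scc[6]=0,scc[7]=?)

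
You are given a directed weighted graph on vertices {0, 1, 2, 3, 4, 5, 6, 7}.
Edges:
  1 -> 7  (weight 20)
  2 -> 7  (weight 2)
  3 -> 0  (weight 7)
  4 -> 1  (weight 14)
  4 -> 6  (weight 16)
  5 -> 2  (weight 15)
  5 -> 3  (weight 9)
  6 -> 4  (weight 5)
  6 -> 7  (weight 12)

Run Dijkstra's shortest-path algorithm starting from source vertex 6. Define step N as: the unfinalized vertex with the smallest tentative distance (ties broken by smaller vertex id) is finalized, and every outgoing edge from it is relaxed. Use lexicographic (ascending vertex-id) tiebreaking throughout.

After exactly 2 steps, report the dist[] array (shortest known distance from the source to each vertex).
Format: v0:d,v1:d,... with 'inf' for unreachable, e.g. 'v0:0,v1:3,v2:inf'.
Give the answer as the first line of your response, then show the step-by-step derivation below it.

v0:inf,v1:19,v2:inf,v3:inf,v4:5,v5:inf,v6:0,v7:12

step 1: dist = v0:inf,v1:inf,v2:inf,v3:inf,v4:5,v5:inf,v6:0,v7:12
step 2: dist = v0:inf,v1:19,v2:inf,v3:inf,v4:5,v5:inf,v6:0,v7:12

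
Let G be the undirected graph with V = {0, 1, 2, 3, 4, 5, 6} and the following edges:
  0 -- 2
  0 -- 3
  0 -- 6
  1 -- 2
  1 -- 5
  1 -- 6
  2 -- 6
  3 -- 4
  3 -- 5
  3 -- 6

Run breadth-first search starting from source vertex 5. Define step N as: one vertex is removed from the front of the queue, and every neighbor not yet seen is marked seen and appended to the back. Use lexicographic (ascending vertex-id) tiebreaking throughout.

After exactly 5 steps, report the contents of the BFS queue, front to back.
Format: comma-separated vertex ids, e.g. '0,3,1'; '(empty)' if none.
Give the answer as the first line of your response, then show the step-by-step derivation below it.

0,4

step 1: dequeue 5; queue=[1,3]; order=5
step 2: dequeue 1; queue=[3,2,6]; order=5,1
step 3: dequeue 3; queue=[2,6,0,4]; order=5,1,3
step 4: dequeue 2; queue=[6,0,4]; order=5,1,3,2
step 5: dequeue 6; queue=[0,4]; order=5,1,3,2,6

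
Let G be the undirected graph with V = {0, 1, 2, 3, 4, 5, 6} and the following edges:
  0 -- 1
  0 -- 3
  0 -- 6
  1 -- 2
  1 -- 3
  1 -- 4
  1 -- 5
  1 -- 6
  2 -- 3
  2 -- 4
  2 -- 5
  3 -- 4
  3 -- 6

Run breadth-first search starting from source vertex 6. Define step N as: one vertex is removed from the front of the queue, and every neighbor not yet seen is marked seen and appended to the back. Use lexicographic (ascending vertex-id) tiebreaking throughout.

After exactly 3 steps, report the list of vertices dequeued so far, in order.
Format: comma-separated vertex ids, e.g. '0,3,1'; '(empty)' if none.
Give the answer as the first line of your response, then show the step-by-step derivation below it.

6,0,1

step 1: dequeue 6; queue=[0,1,3]; order=6
step 2: dequeue 0; queue=[1,3]; order=6,0
step 3: dequeue 1; queue=[3,2,4,5]; order=6,0,1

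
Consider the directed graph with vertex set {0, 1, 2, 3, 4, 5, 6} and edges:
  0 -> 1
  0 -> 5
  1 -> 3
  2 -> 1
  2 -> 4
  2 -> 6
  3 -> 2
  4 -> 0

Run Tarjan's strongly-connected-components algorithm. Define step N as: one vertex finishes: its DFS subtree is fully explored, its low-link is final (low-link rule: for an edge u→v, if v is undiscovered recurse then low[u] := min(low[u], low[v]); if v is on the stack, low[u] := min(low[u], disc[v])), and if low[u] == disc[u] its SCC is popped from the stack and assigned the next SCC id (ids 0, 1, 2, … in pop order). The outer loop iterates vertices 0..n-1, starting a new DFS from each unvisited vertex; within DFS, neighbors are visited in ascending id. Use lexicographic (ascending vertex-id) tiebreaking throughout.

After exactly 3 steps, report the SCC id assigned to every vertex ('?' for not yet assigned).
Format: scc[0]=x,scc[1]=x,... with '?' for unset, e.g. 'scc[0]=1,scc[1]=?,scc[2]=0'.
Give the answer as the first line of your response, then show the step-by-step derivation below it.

scc[0]=?,scc[1]=?,scc[2]=?,scc[3]=?,scc[4]=?,scc[5]=?,scc[6]=0

step 1: low=(low[0]=0,low[1]=1,low[2]=1,low[3]=2,low[4]=0,low[5]=?,low[6]=?); scc=(scc[0]=?,scc[1]=?,scc[2]=?,scc[3]=?,scc[4]=?,scc[5]=?,scc[6]=?)
step 2: low=(low[0]=0,low[1]=1,low[2]=0,low[3]=2,low[4]=0,low[5]=?,low[6]=5); scc=(scc[0]=?,scc[1]=?,scc[2]=?,scc[3]=?,scc[4]=?,scc[5]=?,scc[6]=0)
step 3: low=(low[0]=0,low[1]=1,low[2]=0,low[3]=2,low[4]=0,low[5]=?,low[6]=5); scc=(scc[0]=?,scc[1]=?,scc[2]=?,scc[3]=?,scc[4]=?,scc[5]=?,scc[6]=0)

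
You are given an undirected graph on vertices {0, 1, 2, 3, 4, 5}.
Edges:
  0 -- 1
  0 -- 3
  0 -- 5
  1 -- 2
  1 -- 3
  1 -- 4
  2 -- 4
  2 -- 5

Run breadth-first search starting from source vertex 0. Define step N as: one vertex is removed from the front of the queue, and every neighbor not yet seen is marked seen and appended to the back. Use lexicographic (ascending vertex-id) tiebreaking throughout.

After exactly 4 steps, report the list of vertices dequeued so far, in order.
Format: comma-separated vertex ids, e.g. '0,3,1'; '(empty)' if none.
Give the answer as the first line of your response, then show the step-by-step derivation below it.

0,1,3,5

step 1: dequeue 0; queue=[1,3,5]; order=0
step 2: dequeue 1; queue=[3,5,2,4]; order=0,1
step 3: dequeue 3; queue=[5,2,4]; order=0,1,3
step 4: dequeue 5; queue=[2,4]; order=0,1,3,5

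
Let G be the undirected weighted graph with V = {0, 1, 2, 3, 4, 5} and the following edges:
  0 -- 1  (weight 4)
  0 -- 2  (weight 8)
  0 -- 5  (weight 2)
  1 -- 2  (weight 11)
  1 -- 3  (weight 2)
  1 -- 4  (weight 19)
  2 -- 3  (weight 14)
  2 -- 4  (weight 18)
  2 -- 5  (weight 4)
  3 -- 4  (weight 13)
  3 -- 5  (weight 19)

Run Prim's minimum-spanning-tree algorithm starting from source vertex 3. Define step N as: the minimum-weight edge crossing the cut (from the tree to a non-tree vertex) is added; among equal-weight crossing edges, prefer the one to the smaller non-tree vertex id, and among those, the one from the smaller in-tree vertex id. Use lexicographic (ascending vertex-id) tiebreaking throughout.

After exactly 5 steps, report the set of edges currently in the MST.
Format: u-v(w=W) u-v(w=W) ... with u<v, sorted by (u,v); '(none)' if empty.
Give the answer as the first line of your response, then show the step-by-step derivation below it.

0-1(w=4) 0-5(w=2) 1-3(w=2) 2-5(w=4) 3-4(w=13)

step 1: add edge 1-3 (w=2); MST = {1-3(w=2)}
step 2: add edge 0-1 (w=4); MST = {0-1(w=4) 1-3(w=2)}
step 3: add edge 0-5 (w=2); MST = {0-1(w=4) 0-5(w=2) 1-3(w=2)}
step 4: add edge 2-5 (w=4); MST = {0-1(w=4) 0-5(w=2) 1-3(w=2) 2-5(w=4)}
step 5: add edge 3-4 (w=13); MST = {0-1(w=4) 0-5(w=2) 1-3(w=2) 2-5(w=4) 3-4(w=13)}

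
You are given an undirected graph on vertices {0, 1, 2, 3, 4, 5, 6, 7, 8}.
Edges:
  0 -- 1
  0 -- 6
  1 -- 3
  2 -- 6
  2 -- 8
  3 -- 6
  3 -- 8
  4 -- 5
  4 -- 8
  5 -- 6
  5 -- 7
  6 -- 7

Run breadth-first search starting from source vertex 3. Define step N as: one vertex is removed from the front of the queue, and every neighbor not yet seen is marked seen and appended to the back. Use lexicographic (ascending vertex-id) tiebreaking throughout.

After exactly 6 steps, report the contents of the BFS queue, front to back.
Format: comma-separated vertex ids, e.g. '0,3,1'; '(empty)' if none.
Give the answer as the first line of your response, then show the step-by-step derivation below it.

5,7,4

step 1: dequeue 3; queue=[1,6,8]; order=3
step 2: dequeue 1; queue=[6,8,0]; order=3,1
step 3: dequeue 6; queue=[8,0,2,5,7]; order=3,1,6
step 4: dequeue 8; queue=[0,2,5,7,4]; order=3,1,6,8
step 5: dequeue 0; queue=[2,5,7,4]; order=3,1,6,8,0
step 6: dequeue 2; queue=[5,7,4]; order=3,1,6,8,0,2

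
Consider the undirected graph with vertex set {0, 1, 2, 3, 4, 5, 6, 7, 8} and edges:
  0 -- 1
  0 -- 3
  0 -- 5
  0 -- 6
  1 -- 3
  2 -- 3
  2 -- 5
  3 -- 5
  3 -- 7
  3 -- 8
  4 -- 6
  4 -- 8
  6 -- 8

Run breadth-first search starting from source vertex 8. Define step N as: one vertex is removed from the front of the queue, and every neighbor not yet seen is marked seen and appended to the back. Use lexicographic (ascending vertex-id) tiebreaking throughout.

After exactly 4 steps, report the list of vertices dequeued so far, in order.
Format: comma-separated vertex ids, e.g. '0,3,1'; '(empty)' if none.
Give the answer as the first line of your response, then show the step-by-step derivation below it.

8,3,4,6

step 1: dequeue 8; queue=[3,4,6]; order=8
step 2: dequeue 3; queue=[4,6,0,1,2,5,7]; order=8,3
step 3: dequeue 4; queue=[6,0,1,2,5,7]; order=8,3,4
step 4: dequeue 6; queue=[0,1,2,5,7]; order=8,3,4,6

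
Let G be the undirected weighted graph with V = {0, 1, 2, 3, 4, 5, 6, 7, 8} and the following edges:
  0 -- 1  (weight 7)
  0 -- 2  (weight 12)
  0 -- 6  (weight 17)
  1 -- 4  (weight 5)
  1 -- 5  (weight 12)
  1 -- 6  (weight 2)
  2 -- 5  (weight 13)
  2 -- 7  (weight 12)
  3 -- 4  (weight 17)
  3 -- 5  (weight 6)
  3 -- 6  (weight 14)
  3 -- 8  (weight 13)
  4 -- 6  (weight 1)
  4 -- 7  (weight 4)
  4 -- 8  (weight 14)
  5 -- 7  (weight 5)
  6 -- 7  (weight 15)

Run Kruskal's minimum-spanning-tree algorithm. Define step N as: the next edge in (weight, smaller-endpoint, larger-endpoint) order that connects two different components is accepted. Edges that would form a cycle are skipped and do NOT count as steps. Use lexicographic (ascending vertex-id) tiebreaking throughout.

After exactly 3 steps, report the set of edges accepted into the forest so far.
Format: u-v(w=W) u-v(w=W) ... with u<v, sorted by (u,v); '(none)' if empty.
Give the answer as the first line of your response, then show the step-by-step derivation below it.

1-6(w=2) 4-6(w=1) 4-7(w=4)

step 1: add edge 4-6 (w=1); MST = {4-6(w=1)}
step 2: add edge 1-6 (w=2); MST = {1-6(w=2) 4-6(w=1)}
step 3: add edge 4-7 (w=4); MST = {1-6(w=2) 4-6(w=1) 4-7(w=4)}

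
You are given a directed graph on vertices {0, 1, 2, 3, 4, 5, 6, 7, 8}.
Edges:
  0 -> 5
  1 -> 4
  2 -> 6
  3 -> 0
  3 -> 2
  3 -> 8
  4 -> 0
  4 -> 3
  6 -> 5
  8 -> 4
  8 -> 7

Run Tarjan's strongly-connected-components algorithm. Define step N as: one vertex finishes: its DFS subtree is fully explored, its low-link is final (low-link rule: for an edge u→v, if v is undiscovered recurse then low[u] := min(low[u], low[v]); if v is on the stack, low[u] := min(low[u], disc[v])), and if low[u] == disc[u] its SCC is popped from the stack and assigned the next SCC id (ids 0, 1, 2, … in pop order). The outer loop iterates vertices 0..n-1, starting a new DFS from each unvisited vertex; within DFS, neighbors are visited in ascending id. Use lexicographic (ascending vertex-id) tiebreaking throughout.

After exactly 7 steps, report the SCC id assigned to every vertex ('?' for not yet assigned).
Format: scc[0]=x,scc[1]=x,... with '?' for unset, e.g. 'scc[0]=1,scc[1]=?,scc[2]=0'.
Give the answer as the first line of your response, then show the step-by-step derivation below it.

scc[0]=1,scc[1]=?,scc[2]=3,scc[3]=?,scc[4]=?,scc[5]=0,scc[6]=2,scc[7]=4,scc[8]=?

step 1: low=(low[0]=0,low[1]=?,low[2]=?,low[3]=?,low[4]=?,low[5]=1,low[6]=?,low[7]=?,low[8]=?); scc=(scc[0]=?,scc[1]=?,scc[2]=?,scc[3]=?,scc[4]=?,scc[5]=0,scc[6]=?,scc[7]=?,scc[8]=?)
step 2: low=(low[0]=0,low[1]=?,low[2]=?,low[3]=?,low[4]=?,low[5]=1,low[6]=?,low[7]=?,low[8]=?); scc=(scc[0]=1,scc[1]=?,scc[2]=?,scc[3]=?,scc[4]=?,scc[5]=0,scc[6]=?,scc[7]=?,scc[8]=?)
step 3: low=(low[0]=0,low[1]=2,low[2]=5,low[3]=4,low[4]=3,low[5]=1,low[6]=6,low[7]=?,low[8]=?); scc=(scc[0]=1,scc[1]=?,scc[2]=?,scc[3]=?,scc[4]=?,scc[5]=0,scc[6]=2,scc[7]=?,scc[8]=?)
step 4: low=(low[0]=0,low[1]=2,low[2]=5,low[3]=4,low[4]=3,low[5]=1,low[6]=6,low[7]=?,low[8]=?); scc=(scc[0]=1,scc[1]=?,scc[2]=3,scc[3]=?,scc[4]=?,scc[5]=0,scc[6]=2,scc[7]=?,scc[8]=?)
step 5: low=(low[0]=0,low[1]=2,low[2]=5,low[3]=4,low[4]=3,low[5]=1,low[6]=6,low[7]=8,low[8]=3); scc=(scc[0]=1,scc[1]=?,scc[2]=3,scc[3]=?,scc[4]=?,scc[5]=0,scc[6]=2,scc[7]=4,scc[8]=?)
step 6: low=(low[0]=0,low[1]=2,low[2]=5,low[3]=4,low[4]=3,low[5]=1,low[6]=6,low[7]=8,low[8]=3); scc=(scc[0]=1,scc[1]=?,scc[2]=3,scc[3]=?,scc[4]=?,scc[5]=0,scc[6]=2,scc[7]=4,scc[8]=?)
step 7: low=(low[0]=0,low[1]=2,low[2]=5,low[3]=3,low[4]=3,low[5]=1,low[6]=6,low[7]=8,low[8]=3); scc=(scc[0]=1,scc[1]=?,scc[2]=3,scc[3]=?,scc[4]=?,scc[5]=0,scc[6]=2,scc[7]=4,scc[8]=?)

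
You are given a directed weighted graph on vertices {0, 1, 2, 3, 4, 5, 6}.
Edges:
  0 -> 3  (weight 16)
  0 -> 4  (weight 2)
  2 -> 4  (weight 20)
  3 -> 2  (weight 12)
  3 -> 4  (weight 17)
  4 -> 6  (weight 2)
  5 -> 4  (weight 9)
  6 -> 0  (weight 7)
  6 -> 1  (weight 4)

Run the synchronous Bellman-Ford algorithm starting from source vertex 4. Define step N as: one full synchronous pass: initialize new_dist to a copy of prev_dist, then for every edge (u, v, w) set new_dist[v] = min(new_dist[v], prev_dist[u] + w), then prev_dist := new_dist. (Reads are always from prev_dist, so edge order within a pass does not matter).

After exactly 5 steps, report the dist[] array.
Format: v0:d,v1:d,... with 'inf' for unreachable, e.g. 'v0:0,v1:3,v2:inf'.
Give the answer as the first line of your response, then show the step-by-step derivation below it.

v0:9,v1:6,v2:37,v3:25,v4:0,v5:inf,v6:2

step 1: dist = v0:inf,v1:inf,v2:inf,v3:inf,v4:0,v5:inf,v6:2
step 2: dist = v0:9,v1:6,v2:inf,v3:inf,v4:0,v5:inf,v6:2
step 3: dist = v0:9,v1:6,v2:inf,v3:25,v4:0,v5:inf,v6:2
step 4: dist = v0:9,v1:6,v2:37,v3:25,v4:0,v5:inf,v6:2
step 5: dist = v0:9,v1:6,v2:37,v3:25,v4:0,v5:inf,v6:2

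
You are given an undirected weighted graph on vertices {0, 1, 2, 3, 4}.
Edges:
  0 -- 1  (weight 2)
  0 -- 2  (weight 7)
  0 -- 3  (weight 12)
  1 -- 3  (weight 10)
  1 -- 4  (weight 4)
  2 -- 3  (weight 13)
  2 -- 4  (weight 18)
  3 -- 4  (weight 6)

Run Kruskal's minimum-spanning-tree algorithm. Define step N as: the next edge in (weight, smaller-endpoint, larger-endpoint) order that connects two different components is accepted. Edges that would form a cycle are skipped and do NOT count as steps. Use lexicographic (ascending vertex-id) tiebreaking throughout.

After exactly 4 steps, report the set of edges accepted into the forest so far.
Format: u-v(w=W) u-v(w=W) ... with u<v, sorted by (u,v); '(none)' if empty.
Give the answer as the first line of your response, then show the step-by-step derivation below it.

0-1(w=2) 0-2(w=7) 1-4(w=4) 3-4(w=6)

step 1: add edge 0-1 (w=2); MST = {0-1(w=2)}
step 2: add edge 1-4 (w=4); MST = {0-1(w=2) 1-4(w=4)}
step 3: add edge 3-4 (w=6); MST = {0-1(w=2) 1-4(w=4) 3-4(w=6)}
step 4: add edge 0-2 (w=7); MST = {0-1(w=2) 0-2(w=7) 1-4(w=4) 3-4(w=6)}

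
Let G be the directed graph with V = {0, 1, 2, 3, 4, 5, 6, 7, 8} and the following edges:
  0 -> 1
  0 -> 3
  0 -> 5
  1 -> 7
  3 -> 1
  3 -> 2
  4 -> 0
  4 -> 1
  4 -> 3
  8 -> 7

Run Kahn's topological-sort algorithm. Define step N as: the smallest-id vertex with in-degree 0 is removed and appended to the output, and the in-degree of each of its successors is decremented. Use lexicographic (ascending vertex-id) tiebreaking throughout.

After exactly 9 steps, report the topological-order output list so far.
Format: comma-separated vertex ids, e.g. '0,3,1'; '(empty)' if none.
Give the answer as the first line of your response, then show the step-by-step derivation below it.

4,0,3,1,2,5,6,8,7

step 1: output 4; order=[4]; indeg=(0,2,1,1,0,1,0,2,0)
step 2: output 0; order=[4,0]; indeg=(0,1,1,0,0,0,0,2,0)
step 3: output 3; order=[4,0,3]; indeg=(0,0,0,0,0,0,0,2,0)
step 4: output 1; order=[4,0,3,1]; indeg=(0,0,0,0,0,0,0,1,0)
step 5: output 2; order=[4,0,3,1,2]; indeg=(0,0,0,0,0,0,0,1,0)
step 6: output 5; order=[4,0,3,1,2,5]; indeg=(0,0,0,0,0,0,0,1,0)
step 7: output 6; order=[4,0,3,1,2,5,6]; indeg=(0,0,0,0,0,0,0,1,0)
step 8: output 8; order=[4,0,3,1,2,5,6,8]; indeg=(0,0,0,0,0,0,0,0,0)
step 9: output 7; order=[4,0,3,1,2,5,6,8,7]; indeg=(0,0,0,0,0,0,0,0,0)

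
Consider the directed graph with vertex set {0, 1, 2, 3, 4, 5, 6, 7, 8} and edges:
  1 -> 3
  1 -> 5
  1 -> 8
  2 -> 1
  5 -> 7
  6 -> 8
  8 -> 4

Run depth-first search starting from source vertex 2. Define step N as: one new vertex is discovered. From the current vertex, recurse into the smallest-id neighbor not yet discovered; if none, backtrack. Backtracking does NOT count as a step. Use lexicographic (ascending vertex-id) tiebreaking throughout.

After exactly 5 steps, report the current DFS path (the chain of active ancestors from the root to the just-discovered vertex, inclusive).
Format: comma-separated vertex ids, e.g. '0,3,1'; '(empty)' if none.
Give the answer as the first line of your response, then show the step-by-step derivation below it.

2,1,5,7

step 1: discover 2; path=2; order=2
step 2: discover 1; path=2>1; order=2,1
step 3: discover 3; path=2>1>3; order=2,1,3
step 4: discover 5; path=2>1>5; order=2,1,3,5
step 5: discover 7; path=2>1>5>7; order=2,1,3,5,7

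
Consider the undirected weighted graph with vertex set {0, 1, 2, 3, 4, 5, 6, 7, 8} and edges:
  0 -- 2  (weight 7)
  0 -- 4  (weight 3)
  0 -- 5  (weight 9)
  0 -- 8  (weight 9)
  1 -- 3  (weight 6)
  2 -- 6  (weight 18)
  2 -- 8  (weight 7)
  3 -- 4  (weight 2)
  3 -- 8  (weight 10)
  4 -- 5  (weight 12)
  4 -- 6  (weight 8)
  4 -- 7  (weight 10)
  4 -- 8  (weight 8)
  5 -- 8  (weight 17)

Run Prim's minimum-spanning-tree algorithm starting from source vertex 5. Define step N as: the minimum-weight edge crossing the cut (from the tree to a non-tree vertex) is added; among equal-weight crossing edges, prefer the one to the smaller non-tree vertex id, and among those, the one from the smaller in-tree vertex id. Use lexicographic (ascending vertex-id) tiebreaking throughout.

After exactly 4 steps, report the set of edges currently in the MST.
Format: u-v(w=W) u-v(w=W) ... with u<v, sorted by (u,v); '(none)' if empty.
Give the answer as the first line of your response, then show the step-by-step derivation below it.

0-4(w=3) 0-5(w=9) 1-3(w=6) 3-4(w=2)

step 1: add edge 0-5 (w=9); MST = {0-5(w=9)}
step 2: add edge 0-4 (w=3); MST = {0-4(w=3) 0-5(w=9)}
step 3: add edge 3-4 (w=2); MST = {0-4(w=3) 0-5(w=9) 3-4(w=2)}
step 4: add edge 1-3 (w=6); MST = {0-4(w=3) 0-5(w=9) 1-3(w=6) 3-4(w=2)}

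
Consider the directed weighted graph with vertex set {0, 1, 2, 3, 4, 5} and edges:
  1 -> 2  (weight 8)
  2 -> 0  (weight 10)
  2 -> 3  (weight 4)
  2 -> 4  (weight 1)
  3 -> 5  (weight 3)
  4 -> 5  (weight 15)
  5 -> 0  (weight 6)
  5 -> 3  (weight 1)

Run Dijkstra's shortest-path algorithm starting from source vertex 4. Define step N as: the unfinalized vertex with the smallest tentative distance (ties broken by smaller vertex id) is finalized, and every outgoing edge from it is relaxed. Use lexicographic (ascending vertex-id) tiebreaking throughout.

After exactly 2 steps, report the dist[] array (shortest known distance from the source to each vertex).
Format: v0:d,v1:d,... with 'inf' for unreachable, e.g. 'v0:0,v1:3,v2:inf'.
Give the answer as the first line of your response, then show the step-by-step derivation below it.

v0:21,v1:inf,v2:inf,v3:16,v4:0,v5:15

step 1: dist = v0:inf,v1:inf,v2:inf,v3:inf,v4:0,v5:15
step 2: dist = v0:21,v1:inf,v2:inf,v3:16,v4:0,v5:15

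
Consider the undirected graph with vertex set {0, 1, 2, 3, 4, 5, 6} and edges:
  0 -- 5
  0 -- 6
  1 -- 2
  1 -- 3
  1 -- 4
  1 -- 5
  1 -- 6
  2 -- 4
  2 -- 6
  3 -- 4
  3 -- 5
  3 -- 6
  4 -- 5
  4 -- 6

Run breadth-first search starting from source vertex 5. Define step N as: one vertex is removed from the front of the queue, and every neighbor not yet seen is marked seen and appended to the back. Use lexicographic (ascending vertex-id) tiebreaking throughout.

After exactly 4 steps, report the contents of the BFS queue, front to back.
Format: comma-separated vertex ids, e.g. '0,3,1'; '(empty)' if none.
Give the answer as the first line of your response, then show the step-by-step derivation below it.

4,6,2

step 1: dequeue 5; queue=[0,1,3,4]; order=5
step 2: dequeue 0; queue=[1,3,4,6]; order=5,0
step 3: dequeue 1; queue=[3,4,6,2]; order=5,0,1
step 4: dequeue 3; queue=[4,6,2]; order=5,0,1,3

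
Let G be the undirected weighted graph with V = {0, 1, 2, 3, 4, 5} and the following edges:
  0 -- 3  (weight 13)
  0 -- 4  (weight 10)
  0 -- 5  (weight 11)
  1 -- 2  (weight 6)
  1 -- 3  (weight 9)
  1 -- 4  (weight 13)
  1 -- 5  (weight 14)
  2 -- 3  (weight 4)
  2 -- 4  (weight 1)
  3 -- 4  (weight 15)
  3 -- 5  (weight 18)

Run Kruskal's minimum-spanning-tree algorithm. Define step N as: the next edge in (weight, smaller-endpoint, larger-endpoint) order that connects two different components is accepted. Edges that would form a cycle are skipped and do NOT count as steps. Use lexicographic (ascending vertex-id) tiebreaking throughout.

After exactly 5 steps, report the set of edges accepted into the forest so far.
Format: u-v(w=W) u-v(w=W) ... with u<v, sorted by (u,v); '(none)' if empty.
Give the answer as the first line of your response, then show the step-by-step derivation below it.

0-4(w=10) 0-5(w=11) 1-2(w=6) 2-3(w=4) 2-4(w=1)

step 1: add edge 2-4 (w=1); MST = {2-4(w=1)}
step 2: add edge 2-3 (w=4); MST = {2-3(w=4) 2-4(w=1)}
step 3: add edge 1-2 (w=6); MST = {1-2(w=6) 2-3(w=4) 2-4(w=1)}
step 4: add edge 0-4 (w=10); MST = {0-4(w=10) 1-2(w=6) 2-3(w=4) 2-4(w=1)}
step 5: add edge 0-5 (w=11); MST = {0-4(w=10) 0-5(w=11) 1-2(w=6) 2-3(w=4) 2-4(w=1)}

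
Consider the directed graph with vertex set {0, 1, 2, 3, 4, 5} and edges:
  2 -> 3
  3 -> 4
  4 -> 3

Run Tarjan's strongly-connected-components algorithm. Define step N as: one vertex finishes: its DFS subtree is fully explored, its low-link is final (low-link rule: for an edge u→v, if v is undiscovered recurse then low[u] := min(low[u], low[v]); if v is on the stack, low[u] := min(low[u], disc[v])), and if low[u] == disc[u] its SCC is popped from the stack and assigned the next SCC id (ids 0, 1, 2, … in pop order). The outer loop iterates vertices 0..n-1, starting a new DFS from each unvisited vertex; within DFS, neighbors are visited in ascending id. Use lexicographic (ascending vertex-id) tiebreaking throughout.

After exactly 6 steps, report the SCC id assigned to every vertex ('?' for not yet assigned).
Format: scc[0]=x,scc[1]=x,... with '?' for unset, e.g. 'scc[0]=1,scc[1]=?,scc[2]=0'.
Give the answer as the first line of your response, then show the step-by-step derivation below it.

scc[0]=0,scc[1]=1,scc[2]=3,scc[3]=2,scc[4]=2,scc[5]=4

step 1: low=(low[0]=0,low[1]=?,low[2]=?,low[3]=?,low[4]=?,low[5]=?); scc=(scc[0]=0,scc[1]=?,scc[2]=?,scc[3]=?,scc[4]=?,scc[5]=?)
step 2: low=(low[0]=0,low[1]=1,low[2]=?,low[3]=?,low[4]=?,low[5]=?); scc=(scc[0]=0,scc[1]=1,scc[2]=?,scc[3]=?,scc[4]=?,scc[5]=?)
step 3: low=(low[0]=0,low[1]=1,low[2]=2,low[3]=3,low[4]=3,low[5]=?); scc=(scc[0]=0,scc[1]=1,scc[2]=?,scc[3]=?,scc[4]=?,scc[5]=?)
step 4: low=(low[0]=0,low[1]=1,low[2]=2,low[3]=3,low[4]=3,low[5]=?); scc=(scc[0]=0,scc[1]=1,scc[2]=?,scc[3]=2,scc[4]=2,scc[5]=?)
step 5: low=(low[0]=0,low[1]=1,low[2]=2,low[3]=3,low[4]=3,low[5]=?); scc=(scc[0]=0,scc[1]=1,scc[2]=3,scc[3]=2,scc[4]=2,scc[5]=?)
step 6: low=(low[0]=0,low[1]=1,low[2]=2,low[3]=3,low[4]=3,low[5]=5); scc=(scc[0]=0,scc[1]=1,scc[2]=3,scc[3]=2,scc[4]=2,scc[5]=4)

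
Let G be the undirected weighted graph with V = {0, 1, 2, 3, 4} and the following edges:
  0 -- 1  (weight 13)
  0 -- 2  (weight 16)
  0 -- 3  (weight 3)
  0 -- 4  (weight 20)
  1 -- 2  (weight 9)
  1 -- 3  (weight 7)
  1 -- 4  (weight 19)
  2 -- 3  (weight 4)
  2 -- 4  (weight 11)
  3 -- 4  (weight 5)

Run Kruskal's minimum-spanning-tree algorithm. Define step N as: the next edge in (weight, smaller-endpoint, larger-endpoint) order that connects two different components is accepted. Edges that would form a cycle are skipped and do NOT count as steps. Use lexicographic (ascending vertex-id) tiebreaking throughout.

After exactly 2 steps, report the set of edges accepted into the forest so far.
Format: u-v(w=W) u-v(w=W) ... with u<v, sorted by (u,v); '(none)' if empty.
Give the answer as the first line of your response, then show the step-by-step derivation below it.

0-3(w=3) 2-3(w=4)

step 1: add edge 0-3 (w=3); MST = {0-3(w=3)}
step 2: add edge 2-3 (w=4); MST = {0-3(w=3) 2-3(w=4)}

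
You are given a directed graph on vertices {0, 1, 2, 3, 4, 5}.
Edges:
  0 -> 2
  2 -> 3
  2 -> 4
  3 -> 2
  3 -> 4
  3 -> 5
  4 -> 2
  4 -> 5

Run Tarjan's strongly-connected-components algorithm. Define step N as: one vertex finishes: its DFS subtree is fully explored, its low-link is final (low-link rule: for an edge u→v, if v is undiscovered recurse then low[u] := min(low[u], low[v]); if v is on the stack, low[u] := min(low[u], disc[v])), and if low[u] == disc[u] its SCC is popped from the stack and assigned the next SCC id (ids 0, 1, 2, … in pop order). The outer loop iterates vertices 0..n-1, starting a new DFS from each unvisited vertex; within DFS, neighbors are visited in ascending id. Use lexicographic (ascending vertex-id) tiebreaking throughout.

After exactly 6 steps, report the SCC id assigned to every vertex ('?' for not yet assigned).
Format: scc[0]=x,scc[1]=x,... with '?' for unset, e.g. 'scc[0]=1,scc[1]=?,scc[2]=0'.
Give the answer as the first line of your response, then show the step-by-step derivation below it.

scc[0]=2,scc[1]=3,scc[2]=1,scc[3]=1,scc[4]=1,scc[5]=0

step 1: low=(low[0]=0,low[1]=?,low[2]=1,low[3]=1,low[4]=1,low[5]=4); scc=(scc[0]=?,scc[1]=?,scc[2]=?,scc[3]=?,scc[4]=?,scc[5]=0)
step 2: low=(low[0]=0,low[1]=?,low[2]=1,low[3]=1,low[4]=1,low[5]=4); scc=(scc[0]=?,scc[1]=?,scc[2]=?,scc[3]=?,scc[4]=?,scc[5]=0)
step 3: low=(low[0]=0,low[1]=?,low[2]=1,low[3]=1,low[4]=1,low[5]=4); scc=(scc[0]=?,scc[1]=?,scc[2]=?,scc[3]=?,scc[4]=?,scc[5]=0)
step 4: low=(low[0]=0,low[1]=?,low[2]=1,low[3]=1,low[4]=1,low[5]=4); scc=(scc[0]=?,scc[1]=?,scc[2]=1,scc[3]=1,scc[4]=1,scc[5]=0)
step 5: low=(low[0]=0,low[1]=?,low[2]=1,low[3]=1,low[4]=1,low[5]=4); scc=(scc[0]=2,scc[1]=?,scc[2]=1,scc[3]=1,scc[4]=1,scc[5]=0)
step 6: low=(low[0]=0,low[1]=5,low[2]=1,low[3]=1,low[4]=1,low[5]=4); scc=(scc[0]=2,scc[1]=3,scc[2]=1,scc[3]=1,scc[4]=1,scc[5]=0)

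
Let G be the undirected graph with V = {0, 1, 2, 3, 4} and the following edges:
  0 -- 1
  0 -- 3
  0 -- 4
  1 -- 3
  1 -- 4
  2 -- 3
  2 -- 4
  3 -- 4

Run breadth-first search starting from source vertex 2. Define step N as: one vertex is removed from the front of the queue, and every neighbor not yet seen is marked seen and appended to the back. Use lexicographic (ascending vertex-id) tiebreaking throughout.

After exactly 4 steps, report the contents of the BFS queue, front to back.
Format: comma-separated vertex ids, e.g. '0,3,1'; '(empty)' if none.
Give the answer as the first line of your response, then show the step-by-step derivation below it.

1

step 1: dequeue 2; queue=[3,4]; order=2
step 2: dequeue 3; queue=[4,0,1]; order=2,3
step 3: dequeue 4; queue=[0,1]; order=2,3,4
step 4: dequeue 0; queue=[1]; order=2,3,4,0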